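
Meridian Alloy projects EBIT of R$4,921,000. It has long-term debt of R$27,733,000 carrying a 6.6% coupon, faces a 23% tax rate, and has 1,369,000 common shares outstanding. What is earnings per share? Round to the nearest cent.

Pre-tax income = R$4,921,000 − R$1,830,378.00 = R$3,090,622.00.
Net income = R$3,090,622.00 × (1 − 0.23) = R$2,379,778.94.
EPS = R$2,379,778.94 ÷ 1,369,000 = R$1.74.

R$1.74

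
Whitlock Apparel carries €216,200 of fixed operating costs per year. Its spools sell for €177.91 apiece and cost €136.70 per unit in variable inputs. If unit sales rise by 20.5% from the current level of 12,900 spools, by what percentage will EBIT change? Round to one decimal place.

+34.6%

At 12,900 units, contribution = 12,900 × €41.21 = €531,609.00.
EBIT = €531,609.00 − €216,200 = €315,409.00.
DOL = contribution ÷ EBIT = €531,609.00 ÷ €315,409.00 = 1.6855.
So EBIT moves 1.6855 × (+20.5%) = +34.6%.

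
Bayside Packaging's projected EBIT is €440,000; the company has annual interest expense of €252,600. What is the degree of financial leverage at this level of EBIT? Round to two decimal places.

Annual interest charges come to €252,600.00.
DFL = EBIT ÷ (EBIT − I) = €440,000 ÷ (€440,000 − €252,600.00) = €440,000 ÷ €187,400.00 = 2.3479.

2.35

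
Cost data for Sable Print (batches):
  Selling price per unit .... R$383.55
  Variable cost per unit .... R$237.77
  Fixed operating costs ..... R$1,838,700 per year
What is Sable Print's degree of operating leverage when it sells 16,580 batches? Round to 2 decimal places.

4.18

At 16,580 units, contribution = 16,580 × R$145.78 = R$2,417,032.40.
Subtracting fixed costs: EBIT = R$2,417,032.40 − R$1,838,700 = R$578,332.40.
DOL = contribution ÷ EBIT = R$2,417,032.40 ÷ R$578,332.40 = 4.1793.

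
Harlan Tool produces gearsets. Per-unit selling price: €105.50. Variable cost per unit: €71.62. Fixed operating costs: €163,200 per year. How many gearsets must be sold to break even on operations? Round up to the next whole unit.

Unit CM = price − variable cost = €105.50 − €71.62 = €33.88.
Break-even Q = €163,200 / €33.88 = 4,817.00 → 4,818 gearsets.

4,818 gearsets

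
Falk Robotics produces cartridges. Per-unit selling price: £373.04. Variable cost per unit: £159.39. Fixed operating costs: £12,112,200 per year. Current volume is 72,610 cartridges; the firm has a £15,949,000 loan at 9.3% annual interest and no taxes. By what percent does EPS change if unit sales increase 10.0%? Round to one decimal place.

Contribution at this volume is 72,610 × £213.65 = £15,513,126.50.
Subtracting fixed costs: EBIT = £15,513,126.50 − £12,112,200 = £3,400,926.50.
After interest of £1,483,257.00, pre-tax earnings = £1,917,669.50.
DCL = total CM / (EBIT − I) = £15,513,126.50 / £1,917,669.50 = 8.0896.
EPS therefore changes by 8.0896 × (+10.0%) = +80.9%.

+80.9%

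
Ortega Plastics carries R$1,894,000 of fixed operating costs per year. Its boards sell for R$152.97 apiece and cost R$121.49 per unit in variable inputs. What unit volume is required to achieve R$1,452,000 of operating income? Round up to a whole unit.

Contribution margin per unit = R$152.97 − R$121.49 = R$31.48.
Units = (FC + target) / CM = (R$1,894,000 + R$1,452,000) / R$31.48 = 106,289.71, so 106,290 boards.

106,290 boards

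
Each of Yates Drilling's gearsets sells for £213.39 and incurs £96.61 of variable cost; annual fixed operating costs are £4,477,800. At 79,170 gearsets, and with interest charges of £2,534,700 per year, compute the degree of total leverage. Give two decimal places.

At 79,170 units, contribution = 79,170 × £116.78 = £9,245,472.60.
Subtracting fixed costs: EBIT = £9,245,472.60 − £4,477,800 = £4,767,672.60. Interest = £2,534,700.00.
DOL = £9,245,472.60 ÷ £4,767,672.60 = 1.9392; DFL = £4,767,672.60 ÷ £2,232,972.60 = 2.1351.
DCL = DOL × DFL = 1.9392 × 2.1351 = 4.1404.

4.14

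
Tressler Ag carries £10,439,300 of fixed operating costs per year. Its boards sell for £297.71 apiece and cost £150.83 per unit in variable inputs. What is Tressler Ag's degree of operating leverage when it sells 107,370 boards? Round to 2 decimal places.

At 107,370 units, contribution = 107,370 × £146.88 = £15,770,505.60.
EBIT = £15,770,505.60 − £10,439,300 = £5,331,205.60.
So DOL = total CM / EBIT = £15,770,505.60 / £5,331,205.60 = 2.9581.

2.96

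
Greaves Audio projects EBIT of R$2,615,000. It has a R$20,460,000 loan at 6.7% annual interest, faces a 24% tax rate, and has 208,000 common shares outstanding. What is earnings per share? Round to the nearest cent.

R$4.55

Interest = R$1,370,820.00, so EBT = R$2,615,000 − R$1,370,820.00 = R$1,244,180.00.
After tax at 24%: net income = R$1,244,180.00 × 0.76 = R$945,576.80.
Per share: R$945,576.80 / 208,000 shares = R$4.55.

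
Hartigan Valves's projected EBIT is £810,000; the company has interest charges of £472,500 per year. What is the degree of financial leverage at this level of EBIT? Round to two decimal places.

Annual interest charges come to £472,500.00.
Degree of financial leverage = EBIT / (EBIT − interest) = £810,000 / £337,500.00 = 2.4000.

2.40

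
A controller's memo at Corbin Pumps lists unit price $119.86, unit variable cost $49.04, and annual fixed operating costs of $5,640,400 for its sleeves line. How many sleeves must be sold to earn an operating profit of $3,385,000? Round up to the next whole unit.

Unit CM = price − variable cost = $119.86 − $49.04 = $70.82.
Need Q such that Q × $70.82 − $5,640,400 = $3,385,000, i.e. Q = $9,025,400 / $70.82 = 127,441.40 → 127,442.

127,442 sleeves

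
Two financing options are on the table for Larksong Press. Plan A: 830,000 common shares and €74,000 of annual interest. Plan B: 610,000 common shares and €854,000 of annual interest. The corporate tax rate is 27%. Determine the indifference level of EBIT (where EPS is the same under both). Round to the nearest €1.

Set EPS_A = EPS_B: (EBIT − €74,000)(1 − 0.27) ÷ 830,000 = (EBIT − €854,000)(1 − 0.27) ÷ 610,000.
Cancelling (1 − t) and cross-multiplying: 610,000·(EBIT − 74,000) = 830,000·(EBIT − 854,000).
Solving, EBIT = (854,000·830,000 − 74,000·610,000) / (830,000 − 610,000) = 663,680,000,000 / 220,000 = 3,016,727.27.

€3,016,727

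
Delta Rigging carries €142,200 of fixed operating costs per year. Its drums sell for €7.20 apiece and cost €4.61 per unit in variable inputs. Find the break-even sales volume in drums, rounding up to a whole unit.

54,904 drums

Contribution margin per unit = €7.20 − €4.61 = €2.59.
Units to break even: €142,200 ÷ €2.59 = 54,903.47, rounded up to 54,904.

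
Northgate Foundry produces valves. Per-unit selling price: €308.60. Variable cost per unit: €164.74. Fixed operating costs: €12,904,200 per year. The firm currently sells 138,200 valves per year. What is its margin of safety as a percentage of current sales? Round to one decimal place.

35.1%

Contribution margin per unit = €308.60 − €164.74 = €143.86. Break-even units = €12,904,200 ÷ €143.86 = 89,699.71; break-even revenue = 89,699.71 × €308.60 = €27,681,329.90.
Current sales = 138,200 × €308.60 = €42,648,520.00.
Margin of safety = (€42,648,520.00 − €27,681,329.90) ÷ €42,648,520.00 = 35.1%.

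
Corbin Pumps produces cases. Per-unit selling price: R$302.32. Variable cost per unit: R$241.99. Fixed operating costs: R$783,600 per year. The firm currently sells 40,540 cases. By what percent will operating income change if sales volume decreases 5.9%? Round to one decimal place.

-8.7%

Total contribution margin = 40,540 × R$60.33 = R$2,445,778.20.
Operating income = contribution − fixed costs = R$2,445,778.20 − R$783,600 = R$1,662,178.20.
Degree of operating leverage = R$2,445,778.20 / R$1,662,178.20 = 1.4714.
Operating income changes by 1.4714 × -5.9% = -8.7%.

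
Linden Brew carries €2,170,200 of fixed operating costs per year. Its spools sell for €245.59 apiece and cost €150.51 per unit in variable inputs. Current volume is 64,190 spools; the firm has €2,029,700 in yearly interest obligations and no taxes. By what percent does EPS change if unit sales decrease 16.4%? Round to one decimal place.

Total contribution margin = 64,190 × €95.08 = €6,103,185.20.
Subtracting fixed costs: EBIT = €6,103,185.20 − €2,170,200 = €3,932,985.20.
After interest of €2,029,700.00, pre-tax earnings = €1,903,285.20.
Degree of combined leverage = contribution ÷ (EBIT − I) = €6,103,185.20 ÷ €1,903,285.20 = 3.2067.
%ΔEPS = DCL × %ΔSales = 3.2067 × -16.4% = -52.6%.

-52.6%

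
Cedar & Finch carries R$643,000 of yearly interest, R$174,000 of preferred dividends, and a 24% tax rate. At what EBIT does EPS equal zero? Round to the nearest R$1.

Grossing the preferred dividend up to pre-tax terms: R$174,000 / (1 − 0.24) = R$228,947.37.
Financial break-even EBIT = interest + D_p ÷ (1 − t) = R$643,000 + R$228,947.37 = R$871,947.37.

R$871,947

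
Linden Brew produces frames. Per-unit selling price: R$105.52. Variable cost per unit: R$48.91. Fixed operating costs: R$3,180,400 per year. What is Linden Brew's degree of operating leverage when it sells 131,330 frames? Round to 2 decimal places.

Contribution at this volume is 131,330 × R$56.61 = R$7,434,591.30.
EBIT = R$7,434,591.30 − R$3,180,400 = R$4,254,191.30.
So DOL = total CM / EBIT = R$7,434,591.30 / R$4,254,191.30 = 1.7476.

1.75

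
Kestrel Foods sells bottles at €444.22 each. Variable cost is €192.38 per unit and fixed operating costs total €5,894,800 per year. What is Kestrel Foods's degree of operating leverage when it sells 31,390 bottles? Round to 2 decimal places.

3.93

Contribution at this volume is 31,390 × €251.84 = €7,905,257.60.
Operating income = contribution − fixed costs = €7,905,257.60 − €5,894,800 = €2,010,457.60.
So DOL = total CM / EBIT = €7,905,257.60 / €2,010,457.60 = 3.9321.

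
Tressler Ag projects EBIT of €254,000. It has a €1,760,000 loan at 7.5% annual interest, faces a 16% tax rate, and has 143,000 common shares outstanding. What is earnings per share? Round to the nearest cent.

€0.72

Interest = €132,000.00, so EBT = €254,000 − €132,000.00 = €122,000.00.
After tax at 16%: net income = €122,000.00 × 0.84 = €102,480.00.
EPS = €102,480.00 ÷ 143,000 = €0.72.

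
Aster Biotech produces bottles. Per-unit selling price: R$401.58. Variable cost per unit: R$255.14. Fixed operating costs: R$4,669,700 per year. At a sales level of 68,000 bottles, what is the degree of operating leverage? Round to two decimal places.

At 68,000 units, contribution = 68,000 × R$146.44 = R$9,957,920.00.
Operating income = contribution − fixed costs = R$9,957,920.00 − R$4,669,700 = R$5,288,220.00.
DOL = contribution ÷ EBIT = R$9,957,920.00 ÷ R$5,288,220.00 = 1.8830.

1.88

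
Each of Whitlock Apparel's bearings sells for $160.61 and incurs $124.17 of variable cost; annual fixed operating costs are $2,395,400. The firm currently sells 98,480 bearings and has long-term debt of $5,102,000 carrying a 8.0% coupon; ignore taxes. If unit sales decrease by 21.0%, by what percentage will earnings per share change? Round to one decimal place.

-96.0%

Contribution at this volume is 98,480 × $36.44 = $3,588,611.20.
Subtracting fixed costs: EBIT = $3,588,611.20 − $2,395,400 = $1,193,211.20.
After interest of $408,160.00, pre-tax earnings = $785,051.20.
DCL = total CM / (EBIT − I) = $3,588,611.20 / $785,051.20 = 4.5712.
EPS therefore changes by 4.5712 × (-21.0%) = -96.0%.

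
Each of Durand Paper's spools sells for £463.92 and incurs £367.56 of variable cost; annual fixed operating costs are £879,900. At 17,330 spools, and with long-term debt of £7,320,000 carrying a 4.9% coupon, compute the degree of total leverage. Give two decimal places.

At 17,330 units, contribution = 17,330 × £96.36 = £1,669,918.80.
Operating income = contribution − fixed costs = £1,669,918.80 − £879,900 = £790,018.80. Interest = £358,680.00, so EBIT − I = £431,338.80.
Degree of total leverage = total CM / (EBIT − interest) = £1,669,918.80 / £431,338.80 = 3.8715.

3.87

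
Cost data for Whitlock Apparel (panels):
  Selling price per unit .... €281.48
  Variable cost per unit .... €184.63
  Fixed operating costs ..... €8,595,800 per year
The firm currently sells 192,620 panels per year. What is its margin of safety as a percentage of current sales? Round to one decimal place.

Each unit contributes €281.48 − €184.63 = €96.85. Break-even units = €8,595,800 ÷ €96.85 = 88,753.74; break-even revenue = 88,753.74 × €281.48 = €24,982,403.55.
Actual sales revenue = 192,620 × €281.48 = €54,218,677.60.
Margin of safety = (€54,218,677.60 − €24,982,403.55) ÷ €54,218,677.60 = 53.9%.

53.9%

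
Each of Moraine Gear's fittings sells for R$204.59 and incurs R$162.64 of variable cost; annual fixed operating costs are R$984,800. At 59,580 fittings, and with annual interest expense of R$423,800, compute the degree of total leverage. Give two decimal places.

2.29

Total contribution margin = 59,580 × R$41.95 = R$2,499,381.00.
EBIT = R$2,499,381.00 − R$984,800 = R$1,514,581.00. Interest = R$423,800.00, so EBIT − I = R$1,090,781.00.
DCL = contribution ÷ (EBIT − I) = R$2,499,381.00 ÷ R$1,090,781.00 = 2.2914.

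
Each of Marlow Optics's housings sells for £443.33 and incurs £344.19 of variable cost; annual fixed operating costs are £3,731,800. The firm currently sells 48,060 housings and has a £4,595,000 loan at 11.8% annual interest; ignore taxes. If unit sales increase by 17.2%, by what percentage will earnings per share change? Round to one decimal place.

Total contribution margin = 48,060 × £99.14 = £4,764,668.40.
Operating income = contribution − fixed costs = £4,764,668.40 − £3,731,800 = £1,032,868.40.
Interest = £542,210.00, so EBIT − I = £490,658.40.
DCL = total CM / (EBIT − I) = £4,764,668.40 / £490,658.40 = 9.7108.
%ΔEPS = DCL × %ΔSales = 9.7108 × +17.2% = +167.0%.

+167.0%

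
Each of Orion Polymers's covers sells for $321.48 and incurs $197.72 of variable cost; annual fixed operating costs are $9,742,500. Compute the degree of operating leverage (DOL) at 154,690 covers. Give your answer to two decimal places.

Total contribution margin = 154,690 × $123.76 = $19,144,434.40.
EBIT = $19,144,434.40 − $9,742,500 = $9,401,934.40.
Degree of operating leverage = $19,144,434.40 / $9,401,934.40 = 2.0362.

2.04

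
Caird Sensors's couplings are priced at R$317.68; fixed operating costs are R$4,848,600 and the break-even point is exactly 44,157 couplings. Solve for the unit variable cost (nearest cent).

Contribution per unit must be FC / Q = R$4,848,600 / 44,157 = R$109.8037.
Hence VC = price − CM = R$317.68 − R$109.8037 = R$207.88.

R$207.88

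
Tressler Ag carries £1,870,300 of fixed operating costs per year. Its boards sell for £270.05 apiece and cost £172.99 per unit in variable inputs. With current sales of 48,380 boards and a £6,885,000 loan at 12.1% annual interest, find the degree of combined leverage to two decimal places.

Total contribution margin = 48,380 × £97.06 = £4,695,762.80.
EBIT = £4,695,762.80 − £1,870,300 = £2,825,462.80. Interest = £833,085.00, so EBIT − I = £1,992,377.80.
DCL = contribution ÷ (EBIT − I) = £4,695,762.80 ÷ £1,992,377.80 = 2.3569.

2.36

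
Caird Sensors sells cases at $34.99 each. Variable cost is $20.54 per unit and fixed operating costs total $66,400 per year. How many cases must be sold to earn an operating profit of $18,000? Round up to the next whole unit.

Each unit contributes $34.99 − $20.54 = $14.45.
Need Q such that Q × $14.45 − $66,400 = $18,000, i.e. Q = $84,400 / $14.45 = 5,840.83 → 5,841.

5,841 cases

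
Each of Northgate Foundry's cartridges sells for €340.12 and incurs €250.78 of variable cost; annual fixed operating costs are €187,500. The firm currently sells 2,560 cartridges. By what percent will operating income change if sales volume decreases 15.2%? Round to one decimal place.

-84.4%

Total contribution margin = 2,560 × €89.34 = €228,710.40.
Subtracting fixed costs: EBIT = €228,710.40 − €187,500 = €41,210.40.
Degree of operating leverage = €228,710.40 / €41,210.40 = 5.5498.
%ΔEBIT = DOL × %ΔSales = 5.5498 × -15.2% = -84.4%.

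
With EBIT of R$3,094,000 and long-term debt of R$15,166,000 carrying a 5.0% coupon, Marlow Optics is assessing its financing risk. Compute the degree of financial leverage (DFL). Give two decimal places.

1.32

Annual interest charges come to R$758,300.00.
DFL = EBIT ÷ (EBIT − I) = R$3,094,000 ÷ (R$3,094,000 − R$758,300.00) = R$3,094,000 ÷ R$2,335,700.00 = 1.3247.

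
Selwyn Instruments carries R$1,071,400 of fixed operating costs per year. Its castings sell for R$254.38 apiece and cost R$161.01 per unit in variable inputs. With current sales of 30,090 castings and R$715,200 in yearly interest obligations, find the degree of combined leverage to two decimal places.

2.75

Contribution at this volume is 30,090 × R$93.37 = R$2,809,503.30.
EBIT = R$2,809,503.30 − R$1,071,400 = R$1,738,103.30. Interest = R$715,200.00.
DOL = R$2,809,503.30 ÷ R$1,738,103.30 = 1.6164; DFL = R$1,738,103.30 ÷ R$1,022,903.30 = 1.6992.
DCL = DOL × DFL = 1.6164 × 1.6992 = 2.7466.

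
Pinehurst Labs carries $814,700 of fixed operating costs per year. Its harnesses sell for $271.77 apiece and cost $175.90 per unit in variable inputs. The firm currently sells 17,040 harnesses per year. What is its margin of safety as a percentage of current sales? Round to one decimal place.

Each unit contributes $271.77 − $175.90 = $95.87. Break-even units = $814,700 ÷ $95.87 = 8,497.97; break-even revenue = 8,497.97 × $271.77 = $2,309,492.22.
Current sales = 17,040 × $271.77 = $4,630,960.80.
Margin of safety = ($4,630,960.80 − $2,309,492.22) ÷ $4,630,960.80 = 50.1%.

50.1%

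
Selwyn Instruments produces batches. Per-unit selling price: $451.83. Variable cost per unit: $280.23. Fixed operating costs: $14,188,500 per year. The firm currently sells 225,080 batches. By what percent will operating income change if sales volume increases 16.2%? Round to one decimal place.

+25.6%

Contribution at this volume is 225,080 × $171.60 = $38,623,728.00.
EBIT = $38,623,728.00 − $14,188,500 = $24,435,228.00.
Degree of operating leverage = $38,623,728.00 / $24,435,228.00 = 1.5807.
Operating income changes by 1.5807 × +16.2% = +25.6%.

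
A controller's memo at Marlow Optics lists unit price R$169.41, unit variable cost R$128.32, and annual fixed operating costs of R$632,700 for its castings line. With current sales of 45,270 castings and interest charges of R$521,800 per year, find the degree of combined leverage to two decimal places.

2.64

Total contribution margin = 45,270 × R$41.09 = R$1,860,144.30.
EBIT = R$1,860,144.30 − R$632,700 = R$1,227,444.30. Interest = R$521,800.00, so EBIT − I = R$705,644.30.
Degree of total leverage = total CM / (EBIT − interest) = R$1,860,144.30 / R$705,644.30 = 2.6361.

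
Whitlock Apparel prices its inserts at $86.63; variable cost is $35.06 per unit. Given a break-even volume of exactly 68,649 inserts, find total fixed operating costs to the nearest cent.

$3,540,228.93

Each unit contributes $86.63 − $35.06 = $51.57.
Since BE = FC / CM, FC = 68,649 × $51.57 = $3,540,228.93.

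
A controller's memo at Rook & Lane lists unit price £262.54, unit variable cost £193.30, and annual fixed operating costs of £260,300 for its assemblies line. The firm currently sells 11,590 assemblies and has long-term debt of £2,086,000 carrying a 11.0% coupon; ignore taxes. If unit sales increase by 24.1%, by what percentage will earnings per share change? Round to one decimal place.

+61.8%

At 11,590 units, contribution = 11,590 × £69.24 = £802,491.60.
Operating income = contribution − fixed costs = £802,491.60 − £260,300 = £542,191.60.
Interest = £229,460.00, so EBIT − I = £312,731.60.
Degree of combined leverage = contribution ÷ (EBIT − I) = £802,491.60 ÷ £312,731.60 = 2.5661.
EPS therefore changes by 2.5661 × (+24.1%) = +61.8%.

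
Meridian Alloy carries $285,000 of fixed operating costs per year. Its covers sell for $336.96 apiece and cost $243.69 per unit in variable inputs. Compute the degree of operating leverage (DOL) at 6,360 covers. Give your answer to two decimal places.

1.92

Contribution at this volume is 6,360 × $93.27 = $593,197.20.
Subtracting fixed costs: EBIT = $593,197.20 − $285,000 = $308,197.20.
So DOL = total CM / EBIT = $593,197.20 / $308,197.20 = 1.9247.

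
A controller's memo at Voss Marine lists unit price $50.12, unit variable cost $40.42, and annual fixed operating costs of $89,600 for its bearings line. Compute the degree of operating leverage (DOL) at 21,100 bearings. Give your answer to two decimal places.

Contribution at this volume is 21,100 × $9.70 = $204,670.00.
EBIT = $204,670.00 − $89,600 = $115,070.00.
So DOL = total CM / EBIT = $204,670.00 / $115,070.00 = 1.7787.

1.78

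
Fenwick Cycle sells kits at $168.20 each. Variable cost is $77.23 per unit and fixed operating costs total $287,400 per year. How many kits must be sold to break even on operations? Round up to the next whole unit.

Each unit contributes $168.20 − $77.23 = $90.97.
Break-even volume = fixed costs ÷ CM per unit = $287,400 ÷ $90.97 = 3,159.28, so 3,160 kits.

3,160 kits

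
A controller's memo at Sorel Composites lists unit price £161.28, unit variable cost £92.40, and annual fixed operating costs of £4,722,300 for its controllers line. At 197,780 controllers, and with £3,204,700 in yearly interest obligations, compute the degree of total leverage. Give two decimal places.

2.39

Contribution at this volume is 197,780 × £68.88 = £13,623,086.40.
Operating income = contribution − fixed costs = £13,623,086.40 − £4,722,300 = £8,900,786.40. Interest = £3,204,700.00, so EBIT − I = £5,696,086.40.
DCL = contribution ÷ (EBIT − I) = £13,623,086.40 ÷ £5,696,086.40 = 2.3917.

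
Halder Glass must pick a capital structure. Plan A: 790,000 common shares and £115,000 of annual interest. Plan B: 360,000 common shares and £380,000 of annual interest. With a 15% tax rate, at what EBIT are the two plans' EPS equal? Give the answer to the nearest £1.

£601,860

At indifference, (EBIT − 115,000)(1 − t)/790,000 = (EBIT − 380,000)(1 − t)/360,000.
The (1 − t) factor cancels: (EBIT − 115,000) × 360,000 = (EBIT − 380,000) × 790,000.
EBIT × (790,000 − 360,000) = 380,000 × 790,000 − 115,000 × 360,000 = 258,800,000,000, so EBIT = 258,800,000,000 ÷ 430,000 = 601,860.47.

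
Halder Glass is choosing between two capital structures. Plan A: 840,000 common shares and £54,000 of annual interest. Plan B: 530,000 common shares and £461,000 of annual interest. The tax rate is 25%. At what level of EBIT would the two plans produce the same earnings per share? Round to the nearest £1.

£1,156,839

At indifference, (EBIT − 54,000)(1 − t)/840,000 = (EBIT − 461,000)(1 − t)/530,000.
The (1 − t) factor cancels: (EBIT − 54,000) × 530,000 = (EBIT − 461,000) × 840,000.
EBIT × (840,000 − 530,000) = 461,000 × 840,000 − 54,000 × 530,000 = 358,620,000,000, so EBIT = 358,620,000,000 ÷ 310,000 = 1,156,838.71.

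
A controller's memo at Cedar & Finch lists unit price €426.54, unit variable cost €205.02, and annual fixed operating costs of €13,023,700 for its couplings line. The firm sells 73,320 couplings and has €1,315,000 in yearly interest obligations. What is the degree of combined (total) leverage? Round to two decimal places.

8.53

Total contribution margin = 73,320 × €221.52 = €16,241,846.40.
Subtracting fixed costs: EBIT = €16,241,846.40 − €13,023,700 = €3,218,146.40. Interest = €1,315,000.00, so EBIT − I = €1,903,146.40.
DCL = contribution ÷ (EBIT − I) = €16,241,846.40 ÷ €1,903,146.40 = 8.5342.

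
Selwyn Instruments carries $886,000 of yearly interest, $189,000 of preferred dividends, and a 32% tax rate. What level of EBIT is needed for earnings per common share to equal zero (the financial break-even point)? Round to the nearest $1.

Grossing the preferred dividend up to pre-tax terms: $189,000 / (1 − 0.32) = $277,941.18.
Financial break-even EBIT = interest + D_p ÷ (1 − t) = $886,000 + $277,941.18 = $1,163,941.18.

$1,163,941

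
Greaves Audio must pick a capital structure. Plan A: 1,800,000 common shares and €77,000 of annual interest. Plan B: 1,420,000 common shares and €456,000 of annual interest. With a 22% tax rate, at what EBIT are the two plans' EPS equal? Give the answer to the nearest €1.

€1,872,263

Set EPS_A = EPS_B: (EBIT − €77,000)(1 − 0.22) ÷ 1,800,000 = (EBIT − €456,000)(1 − 0.22) ÷ 1,420,000.
The (1 − t) factor cancels: (EBIT − 77,000) × 1,420,000 = (EBIT − 456,000) × 1,800,000.
EBIT × (1,800,000 − 1,420,000) = 456,000 × 1,800,000 − 77,000 × 1,420,000 = 711,460,000,000, so EBIT = 711,460,000,000 ÷ 380,000 = 1,872,263.16.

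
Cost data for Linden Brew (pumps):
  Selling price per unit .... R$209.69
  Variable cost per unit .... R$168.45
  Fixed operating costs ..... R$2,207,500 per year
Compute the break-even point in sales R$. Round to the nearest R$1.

Contribution margin per unit = R$209.69 − R$168.45 = R$41.24, a CM ratio of R$41.24 ÷ R$209.69 = 0.1967.
Break-even sales = FC ÷ CM ratio = R$2,207,500 × R$209.69 / R$41.24 = R$11,224,313.

R$11,224,313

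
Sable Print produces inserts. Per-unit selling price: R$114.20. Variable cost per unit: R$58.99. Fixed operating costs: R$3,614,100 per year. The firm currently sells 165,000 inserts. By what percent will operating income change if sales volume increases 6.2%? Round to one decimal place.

Contribution at this volume is 165,000 × R$55.21 = R$9,109,650.00.
Operating income = contribution − fixed costs = R$9,109,650.00 − R$3,614,100 = R$5,495,550.00.
So DOL = total CM / EBIT = R$9,109,650.00 / R$5,495,550.00 = 1.6576.
So EBIT moves 1.6576 × (+6.2%) = +10.3%.

+10.3%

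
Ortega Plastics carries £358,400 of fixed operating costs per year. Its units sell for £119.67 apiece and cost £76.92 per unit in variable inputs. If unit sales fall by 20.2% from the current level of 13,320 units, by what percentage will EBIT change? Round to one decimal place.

-54.5%

At 13,320 units, contribution = 13,320 × £42.75 = £569,430.00.
EBIT = £569,430.00 − £358,400 = £211,030.00.
Degree of operating leverage = £569,430.00 / £211,030.00 = 2.6983.
So EBIT moves 2.6983 × (-20.2%) = -54.5%.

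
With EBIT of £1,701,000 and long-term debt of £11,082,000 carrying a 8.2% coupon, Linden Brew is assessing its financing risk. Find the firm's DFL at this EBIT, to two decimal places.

2.15

Interest = £908,724.00.
Degree of financial leverage = EBIT / (EBIT − interest) = £1,701,000 / £792,276.00 = 2.1470.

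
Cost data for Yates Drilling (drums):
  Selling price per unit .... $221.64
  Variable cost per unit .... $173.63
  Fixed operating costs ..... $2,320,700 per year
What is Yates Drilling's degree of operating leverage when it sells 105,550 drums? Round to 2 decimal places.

Contribution at this volume is 105,550 × $48.01 = $5,067,455.50.
Subtracting fixed costs: EBIT = $5,067,455.50 − $2,320,700 = $2,746,755.50.
So DOL = total CM / EBIT = $5,067,455.50 / $2,746,755.50 = 1.8449.

1.84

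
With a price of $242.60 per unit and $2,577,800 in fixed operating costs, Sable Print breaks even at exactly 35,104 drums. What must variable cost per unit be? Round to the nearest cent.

Contribution per unit must be FC / Q = $2,577,800 / 35,104 = $73.4332.
Hence VC = price − CM = $242.60 − $73.4332 = $169.17.

$169.17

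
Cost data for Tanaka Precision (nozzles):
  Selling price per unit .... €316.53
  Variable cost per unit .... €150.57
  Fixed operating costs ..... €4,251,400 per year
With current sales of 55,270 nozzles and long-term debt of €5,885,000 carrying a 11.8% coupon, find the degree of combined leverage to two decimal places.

Contribution at this volume is 55,270 × €165.96 = €9,172,609.20.
Subtracting fixed costs: EBIT = €9,172,609.20 − €4,251,400 = €4,921,209.20. Interest = €694,430.00, so EBIT − I = €4,226,779.20.
Degree of total leverage = total CM / (EBIT − interest) = €9,172,609.20 / €4,226,779.20 = 2.1701.

2.17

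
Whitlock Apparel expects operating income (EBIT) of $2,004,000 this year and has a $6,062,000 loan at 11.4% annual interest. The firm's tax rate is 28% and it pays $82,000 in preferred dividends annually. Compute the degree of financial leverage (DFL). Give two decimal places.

Interest = $691,068.00.
Preferred dividends grossed up pre-tax: $82,000 / (1 − 0.28) = $113,888.89.
DFL = EBIT ÷ [EBIT − I − D_p/(1−t)] = $2,004,000 ÷ [$2,004,000 − $691,068.00 − $113,888.89] = $2,004,000 ÷ $1,199,043.11 = 1.6713.

1.67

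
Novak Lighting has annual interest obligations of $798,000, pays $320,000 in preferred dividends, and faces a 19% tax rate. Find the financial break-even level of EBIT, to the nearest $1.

Grossing the preferred dividend up to pre-tax terms: $320,000 / (1 − 0.19) = $395,061.73.
EPS = 0 when EBIT covers interest plus the pre-tax preferred burden: $798,000 + $395,061.73 = $1,193,061.73.

$1,193,062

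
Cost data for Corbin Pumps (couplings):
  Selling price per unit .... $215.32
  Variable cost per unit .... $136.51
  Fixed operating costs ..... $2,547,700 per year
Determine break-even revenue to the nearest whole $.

$6,960,675

Contribution margin per unit = $215.32 − $136.51 = $78.81, a CM ratio of $78.81 ÷ $215.32 = 0.3660.
Break-even sales = FC ÷ CM ratio = $2,547,700 × $215.32 / $78.81 = $6,960,675.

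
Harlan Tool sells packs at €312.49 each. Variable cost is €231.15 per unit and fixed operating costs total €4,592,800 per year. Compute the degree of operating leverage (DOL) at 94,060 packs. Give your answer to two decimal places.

2.50

Contribution at this volume is 94,060 × €81.34 = €7,650,840.40.
EBIT = €7,650,840.40 − €4,592,800 = €3,058,040.40.
DOL = contribution ÷ EBIT = €7,650,840.40 ÷ €3,058,040.40 = 2.5019.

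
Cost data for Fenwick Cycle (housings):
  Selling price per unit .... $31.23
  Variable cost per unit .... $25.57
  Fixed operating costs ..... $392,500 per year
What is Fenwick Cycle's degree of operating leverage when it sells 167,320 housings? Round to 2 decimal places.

1.71

At 167,320 units, contribution = 167,320 × $5.66 = $947,031.20.
EBIT = $947,031.20 − $392,500 = $554,531.20.
DOL = contribution ÷ EBIT = $947,031.20 ÷ $554,531.20 = 1.7078.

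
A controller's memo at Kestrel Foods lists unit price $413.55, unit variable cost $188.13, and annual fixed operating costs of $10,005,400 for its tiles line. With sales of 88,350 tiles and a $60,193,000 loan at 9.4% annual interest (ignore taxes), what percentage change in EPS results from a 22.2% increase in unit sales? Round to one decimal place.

+104.0%

Contribution at this volume is 88,350 × $225.42 = $19,915,857.00.
Subtracting fixed costs: EBIT = $19,915,857.00 − $10,005,400 = $9,910,457.00.
After interest of $5,658,142.00, pre-tax earnings = $4,252,315.00.
DCL = total CM / (EBIT − I) = $19,915,857.00 / $4,252,315.00 = 4.6835.
EPS therefore changes by 4.6835 × (+22.2%) = +104.0%.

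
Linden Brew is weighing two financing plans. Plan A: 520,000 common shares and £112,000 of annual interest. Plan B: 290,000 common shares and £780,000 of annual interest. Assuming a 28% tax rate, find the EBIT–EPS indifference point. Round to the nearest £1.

At indifference, (EBIT − 112,000)(1 − t)/520,000 = (EBIT − 780,000)(1 − t)/290,000.
The (1 − t) factor cancels: (EBIT − 112,000) × 290,000 = (EBIT − 780,000) × 520,000.
Solving, EBIT = (780,000·520,000 − 112,000·290,000) / (520,000 − 290,000) = 373,120,000,000 / 230,000 = 1,622,260.87.

£1,622,261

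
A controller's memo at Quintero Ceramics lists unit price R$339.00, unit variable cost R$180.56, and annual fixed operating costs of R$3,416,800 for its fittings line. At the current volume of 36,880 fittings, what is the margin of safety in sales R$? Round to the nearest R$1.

Unit CM = price − variable cost = R$339.00 − R$180.56 = R$158.44. Break-even units = R$3,416,800 ÷ R$158.44 = 21,565.26; break-even revenue = 21,565.26 × R$339.00 = R$7,310,623.58.
Current sales = 36,880 × R$339.00 = R$12,502,320.00.
Margin of safety = R$12,502,320.00 − R$7,310,623.58 = R$5,191,696.

R$5,191,696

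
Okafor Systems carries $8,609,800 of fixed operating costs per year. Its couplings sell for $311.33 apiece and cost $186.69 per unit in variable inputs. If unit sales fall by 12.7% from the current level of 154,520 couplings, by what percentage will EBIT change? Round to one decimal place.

-23.0%

Contribution at this volume is 154,520 × $124.64 = $19,259,372.80.
Operating income = contribution − fixed costs = $19,259,372.80 − $8,609,800 = $10,649,572.80.
Degree of operating leverage = $19,259,372.80 / $10,649,572.80 = 1.8085.
%ΔEBIT = DOL × %ΔSales = 1.8085 × -12.7% = -23.0%.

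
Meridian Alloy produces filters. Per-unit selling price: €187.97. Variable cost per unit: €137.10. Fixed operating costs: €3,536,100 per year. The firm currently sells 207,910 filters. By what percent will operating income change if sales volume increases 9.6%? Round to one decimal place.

Total contribution margin = 207,910 × €50.87 = €10,576,381.70.
EBIT = €10,576,381.70 − €3,536,100 = €7,040,281.70.
So DOL = total CM / EBIT = €10,576,381.70 / €7,040,281.70 = 1.5023.
%ΔEBIT = DOL × %ΔSales = 1.5023 × +9.6% = +14.4%.

+14.4%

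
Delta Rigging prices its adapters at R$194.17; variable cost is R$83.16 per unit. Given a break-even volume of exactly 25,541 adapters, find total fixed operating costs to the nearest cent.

Unit CM = price − variable cost = R$194.17 − R$83.16 = R$111.01.
Fixed costs = break-even units × CM = 25,541 × R$111.01 = R$2,835,306.41.

R$2,835,306.41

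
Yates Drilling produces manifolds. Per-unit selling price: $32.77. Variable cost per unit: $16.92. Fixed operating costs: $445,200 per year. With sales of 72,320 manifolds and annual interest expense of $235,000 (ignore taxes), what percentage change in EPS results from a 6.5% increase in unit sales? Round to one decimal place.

Contribution at this volume is 72,320 × $15.85 = $1,146,272.00.
EBIT = $1,146,272.00 − $445,200 = $701,072.00.
After interest of $235,000.00, pre-tax earnings = $466,072.00.
Degree of combined leverage = contribution ÷ (EBIT − I) = $1,146,272.00 ÷ $466,072.00 = 2.4594.
EPS therefore changes by 2.4594 × (+6.5%) = +16.0%.

+16.0%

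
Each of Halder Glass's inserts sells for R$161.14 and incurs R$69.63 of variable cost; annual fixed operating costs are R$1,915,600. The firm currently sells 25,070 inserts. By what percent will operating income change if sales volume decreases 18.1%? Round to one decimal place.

At 25,070 units, contribution = 25,070 × R$91.51 = R$2,294,155.70.
Subtracting fixed costs: EBIT = R$2,294,155.70 − R$1,915,600 = R$378,555.70.
So DOL = total CM / EBIT = R$2,294,155.70 / R$378,555.70 = 6.0603.
So EBIT moves 6.0603 × (-18.1%) = -109.7%.

-109.7%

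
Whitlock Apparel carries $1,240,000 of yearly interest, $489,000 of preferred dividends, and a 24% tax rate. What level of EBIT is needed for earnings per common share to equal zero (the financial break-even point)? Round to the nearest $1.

Preferred dividends are paid after tax, so their pre-tax equivalent is $489,000 ÷ (1 − 0.24) = $643,421.05.
Financial break-even EBIT = interest + D_p ÷ (1 − t) = $1,240,000 + $643,421.05 = $1,883,421.05.

$1,883,421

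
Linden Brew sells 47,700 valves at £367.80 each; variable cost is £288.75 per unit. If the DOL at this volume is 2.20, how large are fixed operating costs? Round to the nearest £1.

Contribution at this volume is 47,700 × £79.05 = £3,770,685.00.
Since DOL = CM ÷ EBIT, EBIT = £3,770,685.00 ÷ 2.20 = £1,713,947.73.
And FC = contribution − EBIT = £3,770,685.00 − £1,713,947.73 = £2,056,737.

£2,056,737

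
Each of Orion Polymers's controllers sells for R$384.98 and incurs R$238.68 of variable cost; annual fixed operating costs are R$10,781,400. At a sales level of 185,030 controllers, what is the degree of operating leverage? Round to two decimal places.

Total contribution margin = 185,030 × R$146.30 = R$27,069,889.00.
Subtracting fixed costs: EBIT = R$27,069,889.00 − R$10,781,400 = R$16,288,489.00.
So DOL = total CM / EBIT = R$27,069,889.00 / R$16,288,489.00 = 1.6619.

1.66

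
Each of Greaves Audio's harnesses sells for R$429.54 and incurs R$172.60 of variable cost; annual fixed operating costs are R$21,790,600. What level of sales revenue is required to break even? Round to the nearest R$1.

R$36,428,483

CM per unit = R$429.54 − R$172.60 = R$256.94; CM ratio = R$256.94 / R$429.54 = 0.5982.
Break-even sales = FC ÷ CM ratio = R$21,790,600 × R$429.54 / R$256.94 = R$36,428,483.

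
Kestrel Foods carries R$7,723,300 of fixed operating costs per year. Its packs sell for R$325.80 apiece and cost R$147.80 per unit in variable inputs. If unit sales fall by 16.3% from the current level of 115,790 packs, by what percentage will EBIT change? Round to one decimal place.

-26.1%

Total contribution margin = 115,790 × R$178.00 = R$20,610,620.00.
Operating income = contribution − fixed costs = R$20,610,620.00 − R$7,723,300 = R$12,887,320.00.
DOL = contribution ÷ EBIT = R$20,610,620.00 ÷ R$12,887,320.00 = 1.5993.
Operating income changes by 1.5993 × -16.3% = -26.1%.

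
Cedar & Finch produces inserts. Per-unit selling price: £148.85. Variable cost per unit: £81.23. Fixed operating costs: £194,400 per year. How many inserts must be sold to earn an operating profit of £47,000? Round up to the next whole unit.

3,570 inserts

Each unit contributes £148.85 − £81.23 = £67.62.
Required volume = (fixed costs + target profit) ÷ CM = (£194,400 + £47,000) ÷ £67.62 = 3,569.95, so 3,570 inserts.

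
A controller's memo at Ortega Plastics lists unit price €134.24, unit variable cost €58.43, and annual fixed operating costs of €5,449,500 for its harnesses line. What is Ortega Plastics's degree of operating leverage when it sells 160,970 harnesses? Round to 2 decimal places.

Contribution at this volume is 160,970 × €75.81 = €12,203,135.70.
Operating income = contribution − fixed costs = €12,203,135.70 − €5,449,500 = €6,753,635.70.
DOL = contribution ÷ EBIT = €12,203,135.70 ÷ €6,753,635.70 = 1.8069.

1.81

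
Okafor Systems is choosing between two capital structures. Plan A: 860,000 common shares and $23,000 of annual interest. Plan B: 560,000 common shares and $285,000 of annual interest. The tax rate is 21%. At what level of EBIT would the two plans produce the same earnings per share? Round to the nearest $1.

$774,067

Set EPS_A = EPS_B: (EBIT − $23,000)(1 − 0.21) ÷ 860,000 = (EBIT − $285,000)(1 − 0.21) ÷ 560,000.
The (1 − t) factor cancels: (EBIT − 23,000) × 560,000 = (EBIT − 285,000) × 860,000.
EBIT × (860,000 − 560,000) = 285,000 × 860,000 − 23,000 × 560,000 = 232,220,000,000, so EBIT = 232,220,000,000 ÷ 300,000 = 774,066.67.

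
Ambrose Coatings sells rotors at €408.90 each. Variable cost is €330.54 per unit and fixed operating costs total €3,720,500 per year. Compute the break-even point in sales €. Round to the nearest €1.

Contribution margin per unit = €408.90 − €330.54 = €78.36, a CM ratio of €78.36 ÷ €408.90 = 0.1916.
Break-even sales = FC ÷ CM ratio = €3,720,500 × €408.90 / €78.36 = €19,414,401.

€19,414,401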